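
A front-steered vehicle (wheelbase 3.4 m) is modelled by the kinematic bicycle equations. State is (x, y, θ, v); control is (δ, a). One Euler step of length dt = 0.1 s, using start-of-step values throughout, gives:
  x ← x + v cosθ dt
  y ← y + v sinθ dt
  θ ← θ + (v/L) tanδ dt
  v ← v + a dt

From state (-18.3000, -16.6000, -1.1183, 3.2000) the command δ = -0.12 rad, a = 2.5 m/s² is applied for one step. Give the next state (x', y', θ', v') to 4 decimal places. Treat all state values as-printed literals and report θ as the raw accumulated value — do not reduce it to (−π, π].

(-18.1601, -16.8878, -1.1296, 3.4500)

x' = -18.3000 + 3.2000·cos(-1.1183)·0.1 = -18.1601
y' = -16.6000 + 3.2000·sin(-1.1183)·0.1 = -16.8878
θ' = -1.1183 + (3.2000/3.4)·tan(-0.12)·0.1 = -1.1296
v' = 3.2000 + 2.5000·0.1 = 3.4500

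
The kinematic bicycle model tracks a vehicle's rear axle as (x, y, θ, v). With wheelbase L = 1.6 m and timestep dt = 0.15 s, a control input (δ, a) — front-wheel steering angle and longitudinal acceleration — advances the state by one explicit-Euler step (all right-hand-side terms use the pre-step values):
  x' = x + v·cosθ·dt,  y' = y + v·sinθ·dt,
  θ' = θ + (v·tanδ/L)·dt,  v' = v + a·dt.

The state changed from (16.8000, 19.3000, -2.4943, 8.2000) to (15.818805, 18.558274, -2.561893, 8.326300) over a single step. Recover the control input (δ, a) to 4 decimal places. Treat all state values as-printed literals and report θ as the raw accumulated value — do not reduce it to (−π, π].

δ = -0.0877, a = 0.8420

a = (v'−v)/dt = (0.126300)/0.15 = 0.8420
Δθ = θ'−θ = -0.067593;  (v·dt/L) = 8.2000·0.15/1.6 = 0.768750
tan δ = Δθ·L/(v·dt) = -0.087926  →  δ = -0.0877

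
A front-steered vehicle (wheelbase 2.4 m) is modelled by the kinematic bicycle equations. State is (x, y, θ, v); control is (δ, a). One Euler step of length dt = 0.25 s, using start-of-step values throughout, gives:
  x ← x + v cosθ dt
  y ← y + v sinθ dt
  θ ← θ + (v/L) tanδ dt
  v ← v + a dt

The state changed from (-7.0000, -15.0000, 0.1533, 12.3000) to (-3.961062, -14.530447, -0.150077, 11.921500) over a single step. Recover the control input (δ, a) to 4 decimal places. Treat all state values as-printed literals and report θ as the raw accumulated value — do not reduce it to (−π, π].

δ = -0.2325, a = -1.5140

a = (v'−v)/dt = (-0.378500)/0.25 = -1.5140
Δθ = θ'−θ = -0.303377;  (v·dt/L) = 12.3000·0.25/2.4 = 1.281250
tan δ = Δθ·L/(v·dt) = -0.236782  →  δ = -0.2325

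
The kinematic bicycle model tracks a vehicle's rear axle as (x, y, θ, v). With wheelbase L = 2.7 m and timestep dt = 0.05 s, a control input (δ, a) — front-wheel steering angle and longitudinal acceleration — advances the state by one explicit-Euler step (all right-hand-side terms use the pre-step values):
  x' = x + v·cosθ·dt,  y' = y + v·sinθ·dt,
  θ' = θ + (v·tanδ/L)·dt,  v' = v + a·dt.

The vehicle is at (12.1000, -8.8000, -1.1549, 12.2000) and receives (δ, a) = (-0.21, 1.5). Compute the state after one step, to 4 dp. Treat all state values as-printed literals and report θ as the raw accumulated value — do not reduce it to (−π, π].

(12.3464, -9.3580, -1.2031, 12.2750)

x' = 12.1000 + 12.2000·cos(-1.1549)·0.05 = 12.3464
y' = -8.8000 + 12.2000·sin(-1.1549)·0.05 = -9.3580
θ' = -1.1549 + (12.2000/2.7)·tan(-0.21)·0.05 = -1.2031
v' = 12.2000 + 1.5000·0.05 = 12.2750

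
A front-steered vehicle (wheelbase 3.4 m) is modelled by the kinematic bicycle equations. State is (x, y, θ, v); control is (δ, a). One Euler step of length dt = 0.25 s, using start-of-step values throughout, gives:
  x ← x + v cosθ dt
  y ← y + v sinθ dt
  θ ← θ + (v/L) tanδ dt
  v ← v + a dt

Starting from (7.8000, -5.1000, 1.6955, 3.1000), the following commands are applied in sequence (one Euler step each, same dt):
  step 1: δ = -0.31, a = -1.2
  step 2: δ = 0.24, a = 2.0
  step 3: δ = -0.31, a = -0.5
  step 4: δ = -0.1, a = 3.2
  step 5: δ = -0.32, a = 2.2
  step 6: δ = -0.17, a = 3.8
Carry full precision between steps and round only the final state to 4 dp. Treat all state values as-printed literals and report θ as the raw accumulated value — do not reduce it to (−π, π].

after step 1 (δ=-0.31, a=-1.2): (7.703605, -4.331018, 1.622484, 2.800000)
after step 2 (δ=0.24, a=2.0): (7.667440, -3.631953, 1.672867, 3.300000)
after step 3 (δ=-0.31, a=-0.5): (7.583377, -2.811247, 1.595140, 3.175000)
after step 4 (δ=-0.1, a=3.2): (7.564056, -2.017732, 1.571717, 3.975000)
after step 5 (δ=-0.32, a=2.2): (7.563141, -1.023983, 1.474858, 4.525000)
after step 6 (δ=-0.17, a=3.8): (7.671505, 0.102065, 1.417745, 5.475000)

(7.6715, 0.1021, 1.4177, 5.4750)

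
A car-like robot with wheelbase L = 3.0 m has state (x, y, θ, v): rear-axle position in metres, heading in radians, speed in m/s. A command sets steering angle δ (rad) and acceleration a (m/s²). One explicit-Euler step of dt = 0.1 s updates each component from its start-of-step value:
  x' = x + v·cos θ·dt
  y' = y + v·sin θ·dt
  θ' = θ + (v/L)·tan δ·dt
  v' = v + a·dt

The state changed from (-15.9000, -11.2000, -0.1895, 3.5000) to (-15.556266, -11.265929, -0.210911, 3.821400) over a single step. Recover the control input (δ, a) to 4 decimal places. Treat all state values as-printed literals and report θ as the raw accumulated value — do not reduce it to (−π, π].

a = (v'−v)/dt = (0.321400)/0.1 = 3.2140
Δθ = θ'−θ = -0.021411;  (v·dt/L) = 3.5000·0.1/3.0 = 0.116667
tan δ = Δθ·L/(v·dt) = -0.183523  →  δ = -0.1815

δ = -0.1815, a = 3.2140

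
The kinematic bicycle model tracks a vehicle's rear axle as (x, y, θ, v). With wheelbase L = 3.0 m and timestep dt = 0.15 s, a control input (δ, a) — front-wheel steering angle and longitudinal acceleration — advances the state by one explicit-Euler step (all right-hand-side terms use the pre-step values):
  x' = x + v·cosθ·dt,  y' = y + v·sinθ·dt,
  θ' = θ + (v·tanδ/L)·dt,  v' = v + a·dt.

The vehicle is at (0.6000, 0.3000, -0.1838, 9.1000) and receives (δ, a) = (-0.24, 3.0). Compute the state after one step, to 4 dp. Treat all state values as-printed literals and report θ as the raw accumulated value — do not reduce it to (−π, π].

(1.9420, 0.0505, -0.2951, 9.5500)

x' = 0.6000 + 9.1000·cos(-0.1838)·0.15 = 1.9420
y' = 0.3000 + 9.1000·sin(-0.1838)·0.15 = 0.0505
θ' = -0.1838 + (9.1000/3.0)·tan(-0.24)·0.15 = -0.2951
v' = 9.1000 + 3.0000·0.15 = 9.5500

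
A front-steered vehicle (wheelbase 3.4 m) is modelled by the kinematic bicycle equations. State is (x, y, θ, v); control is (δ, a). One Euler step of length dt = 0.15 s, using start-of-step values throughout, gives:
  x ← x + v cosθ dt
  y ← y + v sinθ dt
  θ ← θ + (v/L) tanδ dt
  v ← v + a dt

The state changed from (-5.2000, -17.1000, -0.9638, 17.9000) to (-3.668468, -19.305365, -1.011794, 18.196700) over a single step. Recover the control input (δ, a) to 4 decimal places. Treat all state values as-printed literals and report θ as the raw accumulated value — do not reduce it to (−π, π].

δ = -0.0607, a = 1.9780

a = (v'−v)/dt = (0.296700)/0.15 = 1.9780
Δθ = θ'−θ = -0.047994;  (v·dt/L) = 17.9000·0.15/3.4 = 0.789706
tan δ = Δθ·L/(v·dt) = -0.060775  →  δ = -0.0607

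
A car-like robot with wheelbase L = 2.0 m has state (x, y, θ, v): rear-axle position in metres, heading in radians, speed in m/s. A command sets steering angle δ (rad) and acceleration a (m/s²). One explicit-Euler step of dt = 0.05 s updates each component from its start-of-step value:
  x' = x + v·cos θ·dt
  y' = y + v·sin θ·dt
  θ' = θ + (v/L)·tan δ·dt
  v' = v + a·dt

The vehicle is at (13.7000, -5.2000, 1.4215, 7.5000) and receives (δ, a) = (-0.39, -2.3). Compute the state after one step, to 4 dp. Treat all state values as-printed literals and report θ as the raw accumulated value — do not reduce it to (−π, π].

x' = 13.7000 + 7.5000·cos(1.4215)·0.05 = 13.7558
y' = -5.2000 + 7.5000·sin(1.4215)·0.05 = -4.8292
θ' = 1.4215 + (7.5000/2.0)·tan(-0.39)·0.05 = 1.3444
v' = 7.5000 − 2.3000·0.05 = 7.3850

(13.7558, -4.8292, 1.3444, 7.3850)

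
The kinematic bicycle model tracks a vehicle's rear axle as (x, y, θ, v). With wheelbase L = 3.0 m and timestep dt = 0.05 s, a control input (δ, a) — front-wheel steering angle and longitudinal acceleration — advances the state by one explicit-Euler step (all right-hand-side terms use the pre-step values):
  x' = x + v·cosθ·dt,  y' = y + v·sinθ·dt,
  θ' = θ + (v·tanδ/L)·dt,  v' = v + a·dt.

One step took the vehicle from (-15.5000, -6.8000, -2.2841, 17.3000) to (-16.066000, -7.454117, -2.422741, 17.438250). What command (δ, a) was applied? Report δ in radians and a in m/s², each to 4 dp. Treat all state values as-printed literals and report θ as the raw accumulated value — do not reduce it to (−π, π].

δ = -0.4482, a = 2.7650

a = (v'−v)/dt = (0.138250)/0.05 = 2.7650
Δθ = θ'−θ = -0.138641;  (v·dt/L) = 17.3000·0.05/3.0 = 0.288333
tan δ = Δθ·L/(v·dt) = -0.480836  →  δ = -0.4482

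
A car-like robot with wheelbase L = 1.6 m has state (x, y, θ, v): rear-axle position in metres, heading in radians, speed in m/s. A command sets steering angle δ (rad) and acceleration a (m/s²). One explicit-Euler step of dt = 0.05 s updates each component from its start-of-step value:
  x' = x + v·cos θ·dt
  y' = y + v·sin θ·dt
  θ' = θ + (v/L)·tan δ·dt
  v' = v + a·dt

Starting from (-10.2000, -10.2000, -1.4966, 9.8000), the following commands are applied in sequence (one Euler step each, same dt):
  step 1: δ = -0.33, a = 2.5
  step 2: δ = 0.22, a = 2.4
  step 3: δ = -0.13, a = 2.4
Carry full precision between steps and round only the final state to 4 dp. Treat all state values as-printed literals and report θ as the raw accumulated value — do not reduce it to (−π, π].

after step 1 (δ=-0.33, a=2.5): (-10.163677, -10.688652, -1.601498, 9.925000)
after step 2 (δ=0.22, a=2.4): (-10.178911, -11.184668, -1.532141, 10.045000)
after step 3 (δ=-0.13, a=2.4): (-10.159501, -11.686543, -1.573181, 10.165000)

(-10.1595, -11.6865, -1.5732, 10.1650)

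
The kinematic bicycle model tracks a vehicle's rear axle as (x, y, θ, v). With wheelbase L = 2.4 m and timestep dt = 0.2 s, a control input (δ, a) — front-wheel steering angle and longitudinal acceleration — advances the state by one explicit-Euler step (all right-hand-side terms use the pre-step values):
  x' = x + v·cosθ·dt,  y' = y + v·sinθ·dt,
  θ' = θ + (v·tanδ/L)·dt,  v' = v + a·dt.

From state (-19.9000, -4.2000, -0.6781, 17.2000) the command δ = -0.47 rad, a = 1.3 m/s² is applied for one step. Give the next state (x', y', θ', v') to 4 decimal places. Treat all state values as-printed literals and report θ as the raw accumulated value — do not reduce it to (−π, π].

(-17.2210, -6.3580, -1.4062, 17.4600)

x' = -19.9000 + 17.2000·cos(-0.6781)·0.2 = -17.2210
y' = -4.2000 + 17.2000·sin(-0.6781)·0.2 = -6.3580
θ' = -0.6781 + (17.2000/2.4)·tan(-0.47)·0.2 = -1.4062
v' = 17.2000 + 1.3000·0.2 = 17.4600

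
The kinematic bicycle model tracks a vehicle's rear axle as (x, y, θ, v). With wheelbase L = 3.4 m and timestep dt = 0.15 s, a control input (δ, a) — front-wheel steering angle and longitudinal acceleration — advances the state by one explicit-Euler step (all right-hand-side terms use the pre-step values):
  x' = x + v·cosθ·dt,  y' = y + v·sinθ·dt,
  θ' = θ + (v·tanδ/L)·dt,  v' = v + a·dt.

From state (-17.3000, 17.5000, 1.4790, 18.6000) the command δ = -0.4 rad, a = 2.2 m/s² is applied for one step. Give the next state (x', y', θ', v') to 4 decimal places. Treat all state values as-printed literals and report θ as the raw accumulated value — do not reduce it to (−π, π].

x' = -17.3000 + 18.6000·cos(1.4790)·0.15 = -17.0442
y' = 17.5000 + 18.6000·sin(1.4790)·0.15 = 20.2783
θ' = 1.4790 + (18.6000/3.4)·tan(-0.4)·0.15 = 1.1321
v' = 18.6000 + 2.2000·0.15 = 18.9300

(-17.0442, 20.2783, 1.1321, 18.9300)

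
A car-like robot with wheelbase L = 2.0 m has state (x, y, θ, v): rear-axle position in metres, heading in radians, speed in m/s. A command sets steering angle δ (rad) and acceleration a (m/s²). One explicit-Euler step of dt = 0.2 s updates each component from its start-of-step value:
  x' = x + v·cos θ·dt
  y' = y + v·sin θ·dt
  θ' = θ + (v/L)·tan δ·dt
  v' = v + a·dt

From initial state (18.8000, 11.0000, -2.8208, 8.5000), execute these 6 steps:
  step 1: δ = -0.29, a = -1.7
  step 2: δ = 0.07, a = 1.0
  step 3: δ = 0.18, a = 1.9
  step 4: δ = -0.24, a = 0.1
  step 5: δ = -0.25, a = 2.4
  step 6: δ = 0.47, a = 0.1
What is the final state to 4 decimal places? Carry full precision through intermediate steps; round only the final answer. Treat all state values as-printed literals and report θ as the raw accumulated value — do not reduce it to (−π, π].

after step 1 (δ=-0.29, a=-1.7): (17.186724, 10.463958, -3.074451, 8.160000)
after step 2 (δ=0.07, a=1.0): (15.558401, 10.354465, -3.017237, 8.360000)
after step 3 (δ=0.18, a=1.9): (13.899313, 10.147078, -2.865111, 8.740000)
after step 4 (δ=-0.24, a=0.1): (12.217699, 9.669922, -3.078993, 8.760000)
after step 5 (δ=-0.25, a=2.4): (10.469130, 9.560319, -3.302673, 9.240000)
after step 6 (δ=0.47, a=0.1): (8.645053, 9.856710, -2.833312, 9.260000)

(8.6451, 9.8567, -2.8333, 9.2600)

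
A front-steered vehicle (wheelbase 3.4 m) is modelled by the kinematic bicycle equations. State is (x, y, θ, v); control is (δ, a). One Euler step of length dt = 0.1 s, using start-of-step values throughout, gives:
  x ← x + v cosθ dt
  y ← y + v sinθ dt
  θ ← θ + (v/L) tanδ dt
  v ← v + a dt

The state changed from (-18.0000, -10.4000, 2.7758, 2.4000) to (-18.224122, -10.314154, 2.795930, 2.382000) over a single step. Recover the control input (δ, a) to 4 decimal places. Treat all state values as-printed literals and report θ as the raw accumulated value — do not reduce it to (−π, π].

a = (v'−v)/dt = (-0.018000)/0.1 = -0.1800
Δθ = θ'−θ = 0.020130;  (v·dt/L) = 2.4000·0.1/3.4 = 0.070588
tan δ = Δθ·L/(v·dt) = 0.285175  →  δ = 0.2778

δ = 0.2778, a = -0.1800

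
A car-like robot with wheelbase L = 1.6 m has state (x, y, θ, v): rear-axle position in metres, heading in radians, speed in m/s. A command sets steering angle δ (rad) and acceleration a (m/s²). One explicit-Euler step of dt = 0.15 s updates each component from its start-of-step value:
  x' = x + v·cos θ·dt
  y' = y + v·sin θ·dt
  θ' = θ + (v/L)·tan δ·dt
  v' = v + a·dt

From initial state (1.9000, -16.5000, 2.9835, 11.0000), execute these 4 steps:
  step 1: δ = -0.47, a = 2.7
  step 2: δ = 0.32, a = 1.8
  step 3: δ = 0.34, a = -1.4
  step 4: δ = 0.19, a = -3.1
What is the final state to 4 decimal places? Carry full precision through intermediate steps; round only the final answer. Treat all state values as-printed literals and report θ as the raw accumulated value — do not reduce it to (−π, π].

(-4.4324, -14.7008, 3.4079, 11.0000)

after step 1 (δ=-0.47, a=2.7): (0.270577, -16.240232, 2.459660, 11.405000)
after step 2 (δ=0.32, a=1.8): (-1.057575, -15.161956, 2.813988, 11.675000)
after step 3 (δ=0.34, a=-1.4): (-2.715686, -14.598446, 3.201164, 11.465000)
after step 4 (δ=0.19, a=-3.1): (-4.432385, -14.700833, 3.407878, 11.000000)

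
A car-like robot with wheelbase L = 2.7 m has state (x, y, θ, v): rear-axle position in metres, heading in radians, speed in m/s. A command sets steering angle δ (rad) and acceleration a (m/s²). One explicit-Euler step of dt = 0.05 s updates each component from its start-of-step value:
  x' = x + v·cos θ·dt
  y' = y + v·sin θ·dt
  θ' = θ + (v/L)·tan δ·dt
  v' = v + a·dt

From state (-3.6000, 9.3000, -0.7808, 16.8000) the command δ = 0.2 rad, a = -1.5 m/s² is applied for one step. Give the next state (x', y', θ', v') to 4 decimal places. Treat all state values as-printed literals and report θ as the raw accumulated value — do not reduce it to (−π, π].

x' = -3.6000 + 16.8000·cos(-0.7808)·0.05 = -3.0033
y' = 9.3000 + 16.8000·sin(-0.7808)·0.05 = 8.7088
θ' = -0.7808 + (16.8000/2.7)·tan(0.2)·0.05 = -0.7177
v' = 16.8000 − 1.5000·0.05 = 16.7250

(-3.0033, 8.7088, -0.7177, 16.7250)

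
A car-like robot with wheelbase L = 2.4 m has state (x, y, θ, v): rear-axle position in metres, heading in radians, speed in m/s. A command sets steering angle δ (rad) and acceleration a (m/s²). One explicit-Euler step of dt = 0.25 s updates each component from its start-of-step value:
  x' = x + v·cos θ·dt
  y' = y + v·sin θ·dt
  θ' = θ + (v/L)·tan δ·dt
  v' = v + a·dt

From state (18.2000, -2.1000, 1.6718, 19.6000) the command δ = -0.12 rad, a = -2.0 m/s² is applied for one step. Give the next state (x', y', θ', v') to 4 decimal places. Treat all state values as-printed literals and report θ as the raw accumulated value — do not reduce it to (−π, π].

(17.7059, 2.7750, 1.4256, 19.1000)

x' = 18.2000 + 19.6000·cos(1.6718)·0.25 = 17.7059
y' = -2.1000 + 19.6000·sin(1.6718)·0.25 = 2.7750
θ' = 1.6718 + (19.6000/2.4)·tan(-0.12)·0.25 = 1.4256
v' = 19.6000 − 2.0000·0.25 = 19.1000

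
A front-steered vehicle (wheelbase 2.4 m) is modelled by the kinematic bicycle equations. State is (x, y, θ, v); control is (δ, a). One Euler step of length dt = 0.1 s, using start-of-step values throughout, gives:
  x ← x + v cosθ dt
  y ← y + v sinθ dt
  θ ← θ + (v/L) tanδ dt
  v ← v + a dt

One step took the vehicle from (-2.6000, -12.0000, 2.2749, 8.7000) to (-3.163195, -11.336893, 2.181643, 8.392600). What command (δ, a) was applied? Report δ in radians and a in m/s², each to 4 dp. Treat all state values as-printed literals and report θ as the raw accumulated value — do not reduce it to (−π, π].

δ = -0.2518, a = -3.0740

a = (v'−v)/dt = (-0.307400)/0.1 = -3.0740
Δθ = θ'−θ = -0.093257;  (v·dt/L) = 8.7000·0.1/2.4 = 0.362500
tan δ = Δθ·L/(v·dt) = -0.257261  →  δ = -0.2518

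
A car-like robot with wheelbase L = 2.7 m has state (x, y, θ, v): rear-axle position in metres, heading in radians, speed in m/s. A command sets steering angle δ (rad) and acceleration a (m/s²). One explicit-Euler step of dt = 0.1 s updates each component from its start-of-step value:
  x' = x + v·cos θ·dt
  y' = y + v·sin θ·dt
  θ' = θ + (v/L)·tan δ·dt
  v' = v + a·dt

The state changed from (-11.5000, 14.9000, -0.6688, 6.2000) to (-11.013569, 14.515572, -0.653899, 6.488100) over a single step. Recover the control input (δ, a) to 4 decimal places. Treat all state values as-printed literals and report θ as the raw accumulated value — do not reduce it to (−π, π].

δ = 0.0648, a = 2.8810

a = (v'−v)/dt = (0.288100)/0.1 = 2.8810
Δθ = θ'−θ = 0.014901;  (v·dt/L) = 6.2000·0.1/2.7 = 0.229630
tan δ = Δθ·L/(v·dt) = 0.064891  →  δ = 0.0648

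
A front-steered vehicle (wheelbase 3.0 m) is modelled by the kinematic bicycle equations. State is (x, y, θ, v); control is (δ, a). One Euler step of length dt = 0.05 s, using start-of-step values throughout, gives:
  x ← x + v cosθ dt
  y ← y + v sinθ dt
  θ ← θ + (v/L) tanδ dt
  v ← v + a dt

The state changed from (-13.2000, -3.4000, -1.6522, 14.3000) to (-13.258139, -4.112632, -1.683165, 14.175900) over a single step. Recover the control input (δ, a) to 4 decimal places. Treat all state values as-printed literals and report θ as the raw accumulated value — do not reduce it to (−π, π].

δ = -0.1292, a = -2.4820

a = (v'−v)/dt = (-0.124100)/0.05 = -2.4820
Δθ = θ'−θ = -0.030965;  (v·dt/L) = 14.3000·0.05/3.0 = 0.238333
tan δ = Δθ·L/(v·dt) = -0.129923  →  δ = -0.1292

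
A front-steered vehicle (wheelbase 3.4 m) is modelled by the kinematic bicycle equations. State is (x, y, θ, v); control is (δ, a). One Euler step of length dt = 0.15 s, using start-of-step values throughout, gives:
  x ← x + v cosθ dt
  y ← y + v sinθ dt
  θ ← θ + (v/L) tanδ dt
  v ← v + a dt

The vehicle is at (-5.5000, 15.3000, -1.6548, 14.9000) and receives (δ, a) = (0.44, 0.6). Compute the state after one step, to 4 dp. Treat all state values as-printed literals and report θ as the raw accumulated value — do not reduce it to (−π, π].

(-5.6875, 13.0729, -1.3453, 14.9900)

x' = -5.5000 + 14.9000·cos(-1.6548)·0.15 = -5.6875
y' = 15.3000 + 14.9000·sin(-1.6548)·0.15 = 13.0729
θ' = -1.6548 + (14.9000/3.4)·tan(0.44)·0.15 = -1.3453
v' = 14.9000 + 0.6000·0.15 = 14.9900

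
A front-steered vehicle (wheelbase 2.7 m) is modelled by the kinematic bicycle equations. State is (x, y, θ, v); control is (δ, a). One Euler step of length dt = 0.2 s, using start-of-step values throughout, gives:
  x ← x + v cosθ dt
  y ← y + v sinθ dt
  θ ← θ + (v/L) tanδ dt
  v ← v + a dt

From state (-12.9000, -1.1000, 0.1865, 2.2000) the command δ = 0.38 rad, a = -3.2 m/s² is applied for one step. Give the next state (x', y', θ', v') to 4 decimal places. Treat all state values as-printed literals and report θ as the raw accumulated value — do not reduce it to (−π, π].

x' = -12.9000 + 2.2000·cos(0.1865)·0.2 = -12.4676
y' = -1.1000 + 2.2000·sin(0.1865)·0.2 = -1.0184
θ' = 0.1865 + (2.2000/2.7)·tan(0.38)·0.2 = 0.2516
v' = 2.2000 − 3.2000·0.2 = 1.5600

(-12.4676, -1.0184, 0.2516, 1.5600)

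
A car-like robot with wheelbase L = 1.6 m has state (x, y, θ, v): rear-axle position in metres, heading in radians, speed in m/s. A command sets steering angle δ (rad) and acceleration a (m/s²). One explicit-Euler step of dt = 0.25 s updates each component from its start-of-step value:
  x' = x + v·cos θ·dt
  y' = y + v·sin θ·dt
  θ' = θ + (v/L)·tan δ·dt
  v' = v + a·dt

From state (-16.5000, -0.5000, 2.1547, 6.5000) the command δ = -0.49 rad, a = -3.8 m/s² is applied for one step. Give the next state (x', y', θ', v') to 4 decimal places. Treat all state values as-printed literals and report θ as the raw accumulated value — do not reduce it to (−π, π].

(-17.3958, 0.8558, 1.6130, 5.5500)

x' = -16.5000 + 6.5000·cos(2.1547)·0.25 = -17.3958
y' = -0.5000 + 6.5000·sin(2.1547)·0.25 = 0.8558
θ' = 2.1547 + (6.5000/1.6)·tan(-0.49)·0.25 = 1.6130
v' = 6.5000 − 3.8000·0.25 = 5.5500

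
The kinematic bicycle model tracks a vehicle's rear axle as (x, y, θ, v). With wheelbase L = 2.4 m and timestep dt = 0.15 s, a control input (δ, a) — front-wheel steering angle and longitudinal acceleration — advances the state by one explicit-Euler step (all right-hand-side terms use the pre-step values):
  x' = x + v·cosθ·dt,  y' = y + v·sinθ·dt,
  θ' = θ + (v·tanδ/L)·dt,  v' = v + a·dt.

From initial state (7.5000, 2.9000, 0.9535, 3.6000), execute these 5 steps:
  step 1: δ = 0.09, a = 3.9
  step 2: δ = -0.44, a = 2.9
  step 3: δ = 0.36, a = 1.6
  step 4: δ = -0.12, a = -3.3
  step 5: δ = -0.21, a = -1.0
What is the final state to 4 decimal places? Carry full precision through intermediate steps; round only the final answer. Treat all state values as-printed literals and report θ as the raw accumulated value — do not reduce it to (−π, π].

(9.4362, 5.4994, 0.8646, 4.2150)

after step 1 (δ=0.09, a=3.9): (7.812570, 3.340341, 0.973805, 4.185000)
after step 2 (δ=-0.44, a=2.9): (8.165464, 3.859510, 0.850666, 4.620000)
after step 3 (δ=0.36, a=1.6): (8.622485, 4.380451, 0.959353, 4.860000)
after step 4 (δ=-0.12, a=-3.3): (9.040967, 4.977371, 0.922727, 4.365000)
after step 5 (δ=-0.21, a=-1.0): (9.436206, 5.499371, 0.864579, 4.215000)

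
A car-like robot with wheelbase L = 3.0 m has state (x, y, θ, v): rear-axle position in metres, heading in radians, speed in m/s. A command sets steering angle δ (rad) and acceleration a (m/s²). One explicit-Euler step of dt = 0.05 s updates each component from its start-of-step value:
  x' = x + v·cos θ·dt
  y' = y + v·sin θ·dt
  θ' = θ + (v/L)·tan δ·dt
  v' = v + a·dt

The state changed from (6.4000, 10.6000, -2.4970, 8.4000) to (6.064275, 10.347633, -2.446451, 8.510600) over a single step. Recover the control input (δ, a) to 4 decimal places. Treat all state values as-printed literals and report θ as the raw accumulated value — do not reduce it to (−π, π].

a = (v'−v)/dt = (0.110600)/0.05 = 2.2120
Δθ = θ'−θ = 0.050549;  (v·dt/L) = 8.4000·0.05/3.0 = 0.140000
tan δ = Δθ·L/(v·dt) = 0.361064  →  δ = 0.3465

δ = 0.3465, a = 2.2120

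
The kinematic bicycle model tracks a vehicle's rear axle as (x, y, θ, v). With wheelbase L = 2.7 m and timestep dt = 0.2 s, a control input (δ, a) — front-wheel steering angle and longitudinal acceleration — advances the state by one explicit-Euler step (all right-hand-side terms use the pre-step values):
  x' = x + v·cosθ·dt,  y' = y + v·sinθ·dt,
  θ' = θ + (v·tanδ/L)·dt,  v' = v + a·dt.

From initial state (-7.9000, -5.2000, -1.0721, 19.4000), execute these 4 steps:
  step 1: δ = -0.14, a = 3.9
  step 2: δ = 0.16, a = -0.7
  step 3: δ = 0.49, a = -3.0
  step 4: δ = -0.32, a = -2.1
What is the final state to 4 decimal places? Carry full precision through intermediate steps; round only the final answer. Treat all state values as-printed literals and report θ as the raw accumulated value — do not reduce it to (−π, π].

after step 1 (δ=-0.14, a=3.9): (-6.044270, -8.607443, -1.274610, 20.180000)
after step 2 (δ=0.16, a=-0.7): (-4.866263, -12.467701, -1.033378, 20.040000)
after step 3 (δ=0.49, a=-3.0): (-2.814486, -15.910705, -0.241593, 19.440000)
after step 4 (δ=-0.32, a=-2.1): (0.960599, -16.840906, -0.718793, 19.020000)

(0.9606, -16.8409, -0.7188, 19.0200)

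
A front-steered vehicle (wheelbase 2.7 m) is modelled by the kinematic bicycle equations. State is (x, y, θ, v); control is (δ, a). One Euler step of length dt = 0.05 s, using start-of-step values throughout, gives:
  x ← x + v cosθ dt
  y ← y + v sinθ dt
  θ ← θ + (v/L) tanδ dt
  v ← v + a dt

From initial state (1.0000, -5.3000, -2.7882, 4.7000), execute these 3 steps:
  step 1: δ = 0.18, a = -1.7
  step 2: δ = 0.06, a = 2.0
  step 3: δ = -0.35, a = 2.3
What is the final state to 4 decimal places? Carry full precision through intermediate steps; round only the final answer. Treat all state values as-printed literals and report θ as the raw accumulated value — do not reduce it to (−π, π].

(0.3449, -5.5508, -2.7991, 4.8300)

after step 1 (δ=0.18, a=-1.7): (0.779522, -5.381329, -2.772362, 4.615000)
after step 2 (δ=0.06, a=2.0): (0.564323, -5.464607, -2.767228, 4.715000)
after step 3 (δ=-0.35, a=2.3): (0.344901, -5.550816, -2.799100, 4.830000)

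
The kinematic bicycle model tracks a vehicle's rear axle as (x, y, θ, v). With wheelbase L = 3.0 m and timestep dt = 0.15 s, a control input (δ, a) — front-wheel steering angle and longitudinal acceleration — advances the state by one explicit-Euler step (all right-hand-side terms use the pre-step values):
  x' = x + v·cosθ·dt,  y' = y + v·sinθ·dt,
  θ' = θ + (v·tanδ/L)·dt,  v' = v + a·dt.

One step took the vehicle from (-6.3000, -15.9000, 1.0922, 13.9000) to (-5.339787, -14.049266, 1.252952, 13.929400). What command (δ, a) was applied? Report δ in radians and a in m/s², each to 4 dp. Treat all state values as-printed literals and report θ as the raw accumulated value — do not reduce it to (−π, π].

a = (v'−v)/dt = (0.029400)/0.15 = 0.1960
Δθ = θ'−θ = 0.160752;  (v·dt/L) = 13.9000·0.15/3.0 = 0.695000
tan δ = Δθ·L/(v·dt) = 0.231298  →  δ = 0.2273

δ = 0.2273, a = 0.1960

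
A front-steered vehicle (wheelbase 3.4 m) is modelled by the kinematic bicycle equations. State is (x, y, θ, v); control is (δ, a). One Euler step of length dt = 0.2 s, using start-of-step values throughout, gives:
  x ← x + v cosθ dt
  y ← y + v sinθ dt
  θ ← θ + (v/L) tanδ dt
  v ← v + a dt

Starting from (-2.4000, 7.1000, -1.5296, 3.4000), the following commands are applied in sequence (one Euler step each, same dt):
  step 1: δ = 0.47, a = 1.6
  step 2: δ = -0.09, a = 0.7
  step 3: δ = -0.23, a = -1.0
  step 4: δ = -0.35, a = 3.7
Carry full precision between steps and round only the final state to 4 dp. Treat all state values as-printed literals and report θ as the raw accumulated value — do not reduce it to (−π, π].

(-2.1203, 4.1878, -1.5795, 4.4000)

after step 1 (δ=0.47, a=1.6): (-2.371994, 6.420577, -1.428007, 3.720000)
after step 2 (δ=-0.09, a=0.7): (-2.266120, 5.684149, -1.447754, 3.860000)
after step 3 (δ=-0.23, a=-1.0): (-2.171371, 4.917985, -1.500919, 3.660000)
after step 4 (δ=-0.35, a=3.7): (-2.120262, 4.187772, -1.579507, 4.400000)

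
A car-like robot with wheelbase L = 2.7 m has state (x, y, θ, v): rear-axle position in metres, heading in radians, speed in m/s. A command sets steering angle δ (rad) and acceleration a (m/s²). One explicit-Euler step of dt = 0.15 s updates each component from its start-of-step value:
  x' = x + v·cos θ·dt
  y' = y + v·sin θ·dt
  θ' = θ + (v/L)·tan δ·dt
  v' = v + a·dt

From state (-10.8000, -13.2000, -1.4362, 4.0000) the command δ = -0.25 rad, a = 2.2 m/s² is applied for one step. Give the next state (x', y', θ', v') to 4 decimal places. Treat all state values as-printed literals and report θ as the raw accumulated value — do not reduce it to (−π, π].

(-10.7195, -13.7946, -1.4929, 4.3300)

x' = -10.8000 + 4.0000·cos(-1.4362)·0.15 = -10.7195
y' = -13.2000 + 4.0000·sin(-1.4362)·0.15 = -13.7946
θ' = -1.4362 + (4.0000/2.7)·tan(-0.25)·0.15 = -1.4929
v' = 4.0000 + 2.2000·0.15 = 4.3300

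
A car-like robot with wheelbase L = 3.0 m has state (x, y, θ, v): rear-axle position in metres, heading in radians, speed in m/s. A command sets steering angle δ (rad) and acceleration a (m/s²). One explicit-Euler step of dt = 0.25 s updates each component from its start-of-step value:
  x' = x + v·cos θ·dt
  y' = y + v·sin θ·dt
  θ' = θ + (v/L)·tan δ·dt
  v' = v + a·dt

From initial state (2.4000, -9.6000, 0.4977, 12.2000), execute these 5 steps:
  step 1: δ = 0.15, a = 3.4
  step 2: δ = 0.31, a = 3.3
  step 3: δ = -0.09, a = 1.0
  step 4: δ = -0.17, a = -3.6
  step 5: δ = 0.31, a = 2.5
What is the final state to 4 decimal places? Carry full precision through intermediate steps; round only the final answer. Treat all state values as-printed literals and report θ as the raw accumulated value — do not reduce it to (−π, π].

(14.3004, 1.6212, 1.0463, 13.8500)

after step 1 (δ=0.15, a=3.4): (5.079983, -8.143912, 0.651354, 13.050000)
after step 2 (δ=0.31, a=3.3): (7.674530, -6.165976, 0.999710, 13.875000)
after step 3 (δ=-0.09, a=1.0): (9.549549, -3.247667, 0.895366, 14.125000)
after step 4 (δ=-0.17, a=-3.6): (11.757404, -0.491746, 0.693312, 13.225000)
after step 5 (δ=0.31, a=2.5): (14.300353, 1.621238, 1.046339, 13.850000)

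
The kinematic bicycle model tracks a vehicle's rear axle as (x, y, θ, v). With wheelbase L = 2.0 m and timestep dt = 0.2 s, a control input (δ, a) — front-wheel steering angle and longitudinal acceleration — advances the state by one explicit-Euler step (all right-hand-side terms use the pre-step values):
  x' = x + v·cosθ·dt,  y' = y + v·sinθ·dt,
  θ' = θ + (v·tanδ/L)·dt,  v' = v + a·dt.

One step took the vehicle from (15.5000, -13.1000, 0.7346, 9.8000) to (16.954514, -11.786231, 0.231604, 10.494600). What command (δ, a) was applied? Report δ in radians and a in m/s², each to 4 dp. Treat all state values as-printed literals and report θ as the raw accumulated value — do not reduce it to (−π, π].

δ = -0.4742, a = 3.4730

a = (v'−v)/dt = (0.694600)/0.2 = 3.4730
Δθ = θ'−θ = -0.502996;  (v·dt/L) = 9.8000·0.2/2.0 = 0.980000
tan δ = Δθ·L/(v·dt) = -0.513261  →  δ = -0.4742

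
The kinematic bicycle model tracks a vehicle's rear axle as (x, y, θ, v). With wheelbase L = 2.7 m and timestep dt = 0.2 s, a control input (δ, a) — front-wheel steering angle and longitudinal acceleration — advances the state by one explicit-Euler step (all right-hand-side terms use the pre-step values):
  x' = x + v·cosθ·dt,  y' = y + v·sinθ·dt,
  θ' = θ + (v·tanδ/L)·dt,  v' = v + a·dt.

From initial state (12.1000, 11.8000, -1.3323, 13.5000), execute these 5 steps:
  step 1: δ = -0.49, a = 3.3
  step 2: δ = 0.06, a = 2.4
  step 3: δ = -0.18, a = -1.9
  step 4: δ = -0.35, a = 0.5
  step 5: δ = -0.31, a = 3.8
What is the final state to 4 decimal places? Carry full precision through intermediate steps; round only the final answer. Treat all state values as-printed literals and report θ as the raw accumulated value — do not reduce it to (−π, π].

after step 1 (δ=-0.49, a=3.3): (12.737853, 9.176425, -1.865688, 14.160000)
after step 2 (δ=0.06, a=2.4): (11.914771, 6.466673, -1.802679, 14.640000)
after step 3 (δ=-0.18, a=-1.9): (11.241886, 3.617039, -2.000015, 14.260000)
after step 4 (δ=-0.35, a=0.5): (10.054996, 1.023741, -2.385593, 14.360000)
after step 5 (δ=-0.31, a=3.8): (7.965368, -0.946497, -2.726327, 15.120000)

(7.9654, -0.9465, -2.7263, 15.1200)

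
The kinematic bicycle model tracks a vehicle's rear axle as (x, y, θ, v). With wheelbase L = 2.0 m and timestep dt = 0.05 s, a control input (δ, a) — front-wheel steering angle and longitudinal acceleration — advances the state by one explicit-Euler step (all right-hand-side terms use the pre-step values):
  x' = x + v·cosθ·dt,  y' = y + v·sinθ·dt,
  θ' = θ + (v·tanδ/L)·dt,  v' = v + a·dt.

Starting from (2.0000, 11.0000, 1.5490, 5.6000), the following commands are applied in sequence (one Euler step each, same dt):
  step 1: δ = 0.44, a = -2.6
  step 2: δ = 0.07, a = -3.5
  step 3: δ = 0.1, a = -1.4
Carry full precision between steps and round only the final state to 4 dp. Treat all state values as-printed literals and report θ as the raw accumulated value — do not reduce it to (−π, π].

(1.9798, 11.8175, 1.6378, 5.2250)

after step 1 (δ=0.44, a=-2.6): (2.006102, 11.279933, 1.614909, 5.470000)
after step 2 (δ=0.07, a=-3.5): (1.994042, 11.553167, 1.624497, 5.295000)
after step 3 (δ=0.1, a=-1.4): (1.979831, 11.817536, 1.637779, 5.225000)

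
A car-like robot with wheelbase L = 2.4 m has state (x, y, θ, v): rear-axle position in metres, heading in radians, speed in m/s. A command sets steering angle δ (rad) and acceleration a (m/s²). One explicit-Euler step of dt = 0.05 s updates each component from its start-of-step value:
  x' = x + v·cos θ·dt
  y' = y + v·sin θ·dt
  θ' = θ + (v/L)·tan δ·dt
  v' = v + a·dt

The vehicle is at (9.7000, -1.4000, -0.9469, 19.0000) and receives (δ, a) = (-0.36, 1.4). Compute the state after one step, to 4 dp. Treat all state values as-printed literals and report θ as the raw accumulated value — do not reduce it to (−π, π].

x' = 9.7000 + 19.0000·cos(-0.9469)·0.05 = 10.2550
y' = -1.4000 + 19.0000·sin(-0.9469)·0.05 = -2.1710
θ' = -0.9469 + (19.0000/2.4)·tan(-0.36)·0.05 = -1.0959
v' = 19.0000 + 1.4000·0.05 = 19.0700

(10.2550, -2.1710, -1.0959, 19.0700)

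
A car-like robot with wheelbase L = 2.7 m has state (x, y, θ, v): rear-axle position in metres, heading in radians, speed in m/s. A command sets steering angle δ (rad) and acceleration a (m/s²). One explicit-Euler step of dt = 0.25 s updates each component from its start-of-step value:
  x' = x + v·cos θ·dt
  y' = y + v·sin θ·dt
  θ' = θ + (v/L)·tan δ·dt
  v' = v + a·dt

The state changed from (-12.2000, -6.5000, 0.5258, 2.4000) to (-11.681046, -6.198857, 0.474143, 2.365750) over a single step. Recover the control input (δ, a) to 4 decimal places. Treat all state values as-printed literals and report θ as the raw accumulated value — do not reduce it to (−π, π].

a = (v'−v)/dt = (-0.034250)/0.25 = -0.1370
Δθ = θ'−θ = -0.051657;  (v·dt/L) = 2.4000·0.25/2.7 = 0.222222
tan δ = Δθ·L/(v·dt) = -0.232457  →  δ = -0.2284

δ = -0.2284, a = -0.1370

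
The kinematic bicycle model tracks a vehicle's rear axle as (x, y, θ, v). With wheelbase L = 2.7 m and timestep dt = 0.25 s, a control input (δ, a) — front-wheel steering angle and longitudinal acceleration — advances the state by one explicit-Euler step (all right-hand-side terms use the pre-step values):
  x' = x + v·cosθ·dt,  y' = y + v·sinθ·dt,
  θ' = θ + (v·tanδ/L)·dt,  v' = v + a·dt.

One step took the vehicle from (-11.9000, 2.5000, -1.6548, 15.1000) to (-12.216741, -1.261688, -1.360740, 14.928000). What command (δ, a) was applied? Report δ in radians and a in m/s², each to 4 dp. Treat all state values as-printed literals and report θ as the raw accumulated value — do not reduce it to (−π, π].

δ = 0.2073, a = -0.6880

a = (v'−v)/dt = (-0.172000)/0.25 = -0.6880
Δθ = θ'−θ = 0.294060;  (v·dt/L) = 15.1000·0.25/2.7 = 1.398148
tan δ = Δθ·L/(v·dt) = 0.210321  →  δ = 0.2073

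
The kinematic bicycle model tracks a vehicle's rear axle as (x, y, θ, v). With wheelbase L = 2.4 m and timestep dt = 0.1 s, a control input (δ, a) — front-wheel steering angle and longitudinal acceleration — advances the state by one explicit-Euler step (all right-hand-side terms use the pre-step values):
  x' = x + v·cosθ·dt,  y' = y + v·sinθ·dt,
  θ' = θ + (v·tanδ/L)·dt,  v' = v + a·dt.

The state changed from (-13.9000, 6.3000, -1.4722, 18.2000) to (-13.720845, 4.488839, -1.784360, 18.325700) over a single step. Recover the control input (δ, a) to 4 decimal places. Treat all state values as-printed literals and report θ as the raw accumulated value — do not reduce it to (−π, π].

a = (v'−v)/dt = (0.125700)/0.1 = 1.2570
Δθ = θ'−θ = -0.312160;  (v·dt/L) = 18.2000·0.1/2.4 = 0.758333
tan δ = Δθ·L/(v·dt) = -0.411640  →  δ = -0.3905

δ = -0.3905, a = 1.2570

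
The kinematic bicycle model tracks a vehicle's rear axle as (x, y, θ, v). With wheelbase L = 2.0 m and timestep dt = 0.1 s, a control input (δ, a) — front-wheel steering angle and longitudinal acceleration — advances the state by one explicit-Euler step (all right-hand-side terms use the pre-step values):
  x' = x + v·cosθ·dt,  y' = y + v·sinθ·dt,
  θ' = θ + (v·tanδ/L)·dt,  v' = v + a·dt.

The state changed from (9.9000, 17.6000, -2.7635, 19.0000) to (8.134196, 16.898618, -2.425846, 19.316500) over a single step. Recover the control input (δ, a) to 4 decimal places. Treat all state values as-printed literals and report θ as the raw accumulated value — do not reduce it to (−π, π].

a = (v'−v)/dt = (0.316500)/0.1 = 3.1650
Δθ = θ'−θ = 0.337654;  (v·dt/L) = 19.0000·0.1/2.0 = 0.950000
tan δ = Δθ·L/(v·dt) = 0.355425  →  δ = 0.3415

δ = 0.3415, a = 3.1650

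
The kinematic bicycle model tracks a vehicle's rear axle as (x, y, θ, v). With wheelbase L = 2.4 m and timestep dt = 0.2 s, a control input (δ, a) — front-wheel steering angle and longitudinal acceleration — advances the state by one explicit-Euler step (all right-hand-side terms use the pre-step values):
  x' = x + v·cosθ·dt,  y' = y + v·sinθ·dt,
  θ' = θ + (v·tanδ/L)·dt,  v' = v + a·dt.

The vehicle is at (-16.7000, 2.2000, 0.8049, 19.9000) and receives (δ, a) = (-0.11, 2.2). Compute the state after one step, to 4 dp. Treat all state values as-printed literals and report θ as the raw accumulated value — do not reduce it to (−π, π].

(-13.9411, 5.0686, 0.6217, 20.3400)

x' = -16.7000 + 19.9000·cos(0.8049)·0.2 = -13.9411
y' = 2.2000 + 19.9000·sin(0.8049)·0.2 = 5.0686
θ' = 0.8049 + (19.9000/2.4)·tan(-0.11)·0.2 = 0.6217
v' = 19.9000 + 2.2000·0.2 = 20.3400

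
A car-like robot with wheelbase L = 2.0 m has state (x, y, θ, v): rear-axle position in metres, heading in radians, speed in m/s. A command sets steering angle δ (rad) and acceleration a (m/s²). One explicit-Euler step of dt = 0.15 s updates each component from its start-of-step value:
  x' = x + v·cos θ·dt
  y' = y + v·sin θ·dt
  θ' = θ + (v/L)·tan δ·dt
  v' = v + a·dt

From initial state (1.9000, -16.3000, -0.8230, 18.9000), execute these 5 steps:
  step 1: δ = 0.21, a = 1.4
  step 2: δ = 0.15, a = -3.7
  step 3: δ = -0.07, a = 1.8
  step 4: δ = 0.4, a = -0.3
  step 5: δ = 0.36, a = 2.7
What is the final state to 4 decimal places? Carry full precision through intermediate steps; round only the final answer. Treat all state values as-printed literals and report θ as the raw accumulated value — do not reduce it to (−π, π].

(14.3320, -21.1971, 0.7253, 19.1850)

after step 1 (δ=0.21, a=1.4): (3.827870, -18.378591, -0.520871, 19.110000)
after step 2 (δ=0.15, a=-3.7): (6.314233, -19.805063, -0.304256, 18.555000)
after step 3 (δ=-0.07, a=1.8): (8.969648, -20.638879, -0.401829, 18.825000)
after step 4 (δ=0.4, a=-0.3): (11.568479, -21.743255, 0.195102, 18.780000)
after step 5 (δ=0.36, a=2.7): (14.332034, -21.197133, 0.725265, 19.185000)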